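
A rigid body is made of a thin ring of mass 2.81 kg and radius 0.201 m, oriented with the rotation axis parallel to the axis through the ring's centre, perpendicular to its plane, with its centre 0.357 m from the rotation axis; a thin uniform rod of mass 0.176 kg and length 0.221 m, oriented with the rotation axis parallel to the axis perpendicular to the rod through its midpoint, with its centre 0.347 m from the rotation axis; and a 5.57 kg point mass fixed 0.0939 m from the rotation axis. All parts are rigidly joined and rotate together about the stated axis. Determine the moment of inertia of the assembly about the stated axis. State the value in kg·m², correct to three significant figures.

Thin ring: I_cm = MR² = (2.81)(0.201)² = 0.11353 kg·m²; centre at d = 0.357 m, so the parallel axis theorem gives I = 0.11353 + (2.81)(0.357)² = 0.47166 kg·m².
Thin rod: I_cm = (1/12)ML² = (1/12)(0.176)(0.221)² = 0.00071633 kg·m²; centre at d = 0.347 m, so the parallel axis theorem gives I = 0.00071633 + (0.176)(0.347)² = 0.021908 kg·m².
Point mass: I_cm = 0; centre at d = 0.0939 m, so the parallel axis theorem gives I = 0 + (5.57)(0.0939)² = 0.049112 kg·m².
Total I = 0.47166 + 0.021908 + 0.049112 = 0.54268 kg·m².

0.543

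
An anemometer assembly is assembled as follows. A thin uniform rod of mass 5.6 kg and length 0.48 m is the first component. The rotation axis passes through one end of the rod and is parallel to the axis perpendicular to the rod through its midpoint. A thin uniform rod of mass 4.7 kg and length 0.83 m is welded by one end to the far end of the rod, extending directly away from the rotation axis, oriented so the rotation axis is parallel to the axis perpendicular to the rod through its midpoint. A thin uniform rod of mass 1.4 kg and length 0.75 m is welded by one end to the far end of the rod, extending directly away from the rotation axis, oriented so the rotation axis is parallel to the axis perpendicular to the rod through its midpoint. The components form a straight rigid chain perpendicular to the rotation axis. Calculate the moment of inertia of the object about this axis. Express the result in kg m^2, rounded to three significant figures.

8.51

Thin rod: I_cm = (1/12)ML² = (1/12)(5.6)(0.48)² = 0.10752 kg m^2; centre at d = 0.24 m, so the parallel axis theorem gives I = 0.10752 + (5.6)(0.24)² = 0.43008 kg m^2.
Thin rod: I_cm = (1/12)ML² = (1/12)(4.7)(0.83)² = 0.26982 kg m^2; centre at d = 0.24 + 0.24 + 0.415 = 0.895 m, so the parallel axis theorem gives I = 0.26982 + (4.7)(0.895)² = 4.0346 kg m^2.
Thin rod: I_cm = (1/12)ML² = (1/12)(1.4)(0.75)² = 0.065625 kg m^2; centre at d = 0.24 + 0.24 + 0.415 + 0.415 + 0.375 = 1.685 m, so the parallel axis theorem gives I = 0.065625 + (1.4)(1.685)² = 4.0405 kg m^2.
Total I = 0.43008 + 4.0346 + 4.0405 = 8.5053 kg m^2.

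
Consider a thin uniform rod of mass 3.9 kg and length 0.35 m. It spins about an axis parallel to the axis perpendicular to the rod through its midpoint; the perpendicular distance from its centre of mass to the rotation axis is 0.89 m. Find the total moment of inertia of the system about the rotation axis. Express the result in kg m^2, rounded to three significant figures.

3.13

I_cm = (1/12)ML² = (1/12)(3.9)(0.35)² = 0.039812 kg m^2; centre at d = 0.89 m, so the parallel axis theorem gives I = 0.039812 + (3.9)(0.89)² = 3.129 kg m^2.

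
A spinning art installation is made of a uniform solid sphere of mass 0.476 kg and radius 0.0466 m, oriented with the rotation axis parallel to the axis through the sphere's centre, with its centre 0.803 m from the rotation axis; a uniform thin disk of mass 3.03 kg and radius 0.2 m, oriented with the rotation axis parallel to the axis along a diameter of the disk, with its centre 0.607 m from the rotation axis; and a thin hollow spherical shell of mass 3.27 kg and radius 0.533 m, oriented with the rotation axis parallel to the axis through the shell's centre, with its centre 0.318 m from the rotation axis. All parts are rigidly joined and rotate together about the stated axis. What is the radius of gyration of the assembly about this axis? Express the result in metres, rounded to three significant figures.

0.596

Solid sphere: I_cm = (2/5)MR² = (2/5)(0.476)(0.0466)² = 0.00041347 kg·m²; centre at d = 0.803 m, so I = I_cm + Md² gives I = 0.00041347 + (0.476)(0.803)² = 0.30734 kg·m².
Thin disk: I_cm = (1/4)MR² = (1/4)(3.03)(0.2)² = 0.0303 kg·m²; centre at d = 0.607 m, so I = I_cm + Md² gives I = 0.0303 + (3.03)(0.607)² = 1.1467 kg·m².
Spherical shell: I_cm = (2/3)MR² = (2/3)(3.27)(0.533)² = 0.61931 kg·m²; centre at d = 0.318 m, so I = I_cm + Md² gives I = 0.61931 + (3.27)(0.318)² = 0.94999 kg·m².
Total I = 2.404 kg·m²; total mass M = 6.776 kg.
k = √(I/M) = √(2.404/6.776) = 0.59564 m.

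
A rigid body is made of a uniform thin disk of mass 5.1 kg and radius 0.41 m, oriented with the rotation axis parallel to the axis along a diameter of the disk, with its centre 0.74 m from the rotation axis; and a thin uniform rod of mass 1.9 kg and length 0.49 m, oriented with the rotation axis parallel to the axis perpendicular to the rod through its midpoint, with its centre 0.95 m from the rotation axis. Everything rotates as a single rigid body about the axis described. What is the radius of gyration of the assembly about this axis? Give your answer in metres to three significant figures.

Thin disk: I_cm = (1/4)MR² = (1/4)(5.1)(0.41)² = 0.21433 kg m²; centre at d = 0.74 m, so the parallel axis theorem gives I = 0.21433 + (5.1)(0.74)² = 3.0071 kg m².
Thin rod: I_cm = (1/12)ML² = (1/12)(1.9)(0.49)² = 0.038016 kg m²; centre at d = 0.95 m, so the parallel axis theorem gives I = 0.038016 + (1.9)(0.95)² = 1.7528 kg m².
Total I = 4.7599 kg m²; total mass M = 7 kg.
k = √(I/M) = √(4.7599/7) = 0.82461 m.

0.825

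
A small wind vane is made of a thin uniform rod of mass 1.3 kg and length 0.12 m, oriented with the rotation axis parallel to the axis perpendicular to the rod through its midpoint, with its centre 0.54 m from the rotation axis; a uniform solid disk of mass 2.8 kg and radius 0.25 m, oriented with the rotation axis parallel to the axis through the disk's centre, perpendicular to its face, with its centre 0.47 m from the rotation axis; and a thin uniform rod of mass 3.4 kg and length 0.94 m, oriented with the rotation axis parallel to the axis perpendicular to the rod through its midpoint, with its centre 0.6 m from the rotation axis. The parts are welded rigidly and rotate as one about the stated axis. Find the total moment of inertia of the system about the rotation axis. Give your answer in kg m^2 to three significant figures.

Thin rod: I_cm = (1/12)ML² = (1/12)(1.3)(0.12)² = 0.00156 kg m^2; centre at d = 0.54 m, so I = I_cm + Md² gives I = 0.00156 + (1.3)(0.54)² = 0.38064 kg m^2.
Solid disk: I_cm = (1/2)MR² = (1/2)(2.8)(0.25)² = 0.0875 kg m^2; centre at d = 0.47 m, so I = I_cm + Md² gives I = 0.0875 + (2.8)(0.47)² = 0.70602 kg m^2.
Thin rod: I_cm = (1/12)ML² = (1/12)(3.4)(0.94)² = 0.25035 kg m^2; centre at d = 0.6 m, so I = I_cm + Md² gives I = 0.25035 + (3.4)(0.6)² = 1.4744 kg m^2.
Total I = 0.38064 + 0.70602 + 1.4744 = 2.561 kg m^2.

2.56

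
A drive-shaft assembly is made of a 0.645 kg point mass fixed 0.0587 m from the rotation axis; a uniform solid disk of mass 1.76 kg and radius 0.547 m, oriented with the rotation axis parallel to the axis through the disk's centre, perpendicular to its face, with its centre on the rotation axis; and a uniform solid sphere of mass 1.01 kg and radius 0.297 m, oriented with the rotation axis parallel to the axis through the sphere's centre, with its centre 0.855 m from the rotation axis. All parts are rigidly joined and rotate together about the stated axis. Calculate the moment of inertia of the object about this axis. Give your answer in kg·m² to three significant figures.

1.04

Point mass: I_cm = 0; centre at d = 0.0587 m, so the parallel axis theorem gives I = 0 + (0.645)(0.0587)² = 0.0022225 kg·m².
Solid disk: I_cm = (1/2)MR² = (1/2)(1.76)(0.547)² = 0.2633 kg·m²; axis through the centre, so I = 0.2633 kg·m².
Solid sphere: I_cm = (2/5)MR² = (2/5)(1.01)(0.297)² = 0.035636 kg·m²; centre at d = 0.855 m, so the parallel axis theorem gives I = 0.035636 + (1.01)(0.855)² = 0.77397 kg·m².
Total I = 0.0022225 + 0.2633 + 0.77397 = 1.0395 kg·m².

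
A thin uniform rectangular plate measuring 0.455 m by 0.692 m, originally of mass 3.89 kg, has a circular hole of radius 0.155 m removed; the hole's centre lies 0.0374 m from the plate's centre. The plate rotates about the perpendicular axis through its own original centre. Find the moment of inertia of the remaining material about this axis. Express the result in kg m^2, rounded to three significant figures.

0.210

Unpierced body about its centre: I₀ = (1/12)M(a²+b²) = (1/12)(3.89)[(0.455)² + (0.692)²] = 0.22234 kg m^2.
The removed disk has mass m = M·πr²/(ab) = (3.89)·π(0.155)²/(0.455·0.692) = 0.93249 kg (same uniform areal density).
Its moment of inertia about the rotation axis (parallel-axis theorem): I_hole = (1/2)mr² + md² = (1/2)(0.93249)(0.155)² + (0.93249)(0.0374)² = 0.012506 kg m^2.
Treating the hole as negative mass, I = I₀ − I_hole = 0.22234 − 0.012506 = 0.20984 kg m^2.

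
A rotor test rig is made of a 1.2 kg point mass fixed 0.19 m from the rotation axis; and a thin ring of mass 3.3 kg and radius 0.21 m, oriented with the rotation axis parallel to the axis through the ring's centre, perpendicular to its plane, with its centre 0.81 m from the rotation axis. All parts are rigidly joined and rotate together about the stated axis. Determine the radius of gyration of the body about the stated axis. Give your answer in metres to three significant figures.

0.723

Point mass: I_cm = 0; centre at d = 0.19 m, so the parallel axis theorem gives I = 0 + (1.2)(0.19)² = 0.04332 kg·m².
Thin ring: I_cm = MR² = (3.3)(0.21)² = 0.14553 kg·m²; centre at d = 0.81 m, so the parallel axis theorem gives I = 0.14553 + (3.3)(0.81)² = 2.3107 kg·m².
Total I = 2.354 kg·m²; total mass M = 4.5 kg.
k = √(I/M) = √(2.354/4.5) = 0.72326 m.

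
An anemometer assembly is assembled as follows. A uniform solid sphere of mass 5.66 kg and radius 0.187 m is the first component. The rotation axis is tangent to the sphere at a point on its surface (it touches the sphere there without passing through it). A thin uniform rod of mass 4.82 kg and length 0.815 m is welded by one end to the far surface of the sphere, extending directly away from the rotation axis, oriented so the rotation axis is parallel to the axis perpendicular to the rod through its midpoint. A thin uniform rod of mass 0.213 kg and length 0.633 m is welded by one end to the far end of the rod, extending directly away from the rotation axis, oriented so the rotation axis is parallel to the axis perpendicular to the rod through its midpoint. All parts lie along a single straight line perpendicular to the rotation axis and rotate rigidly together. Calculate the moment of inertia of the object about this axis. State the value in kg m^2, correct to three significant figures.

3.98

Solid sphere: I_cm = (2/5)MR² = (2/5)(5.66)(0.187)² = 0.07917 kg m^2; centre at d = 0.187 m, so I = I_cm + Md² gives I = 0.07917 + (5.66)(0.187)² = 0.27709 kg m^2.
Thin rod: I_cm = (1/12)ML² = (1/12)(4.82)(0.815)² = 0.2668 kg m^2; centre at d = 0.187 + 0.187 + 0.4075 = 0.7815 m, so I = I_cm + Md² gives I = 0.2668 + (4.82)(0.7815)² = 3.2106 kg m^2.
Thin rod: I_cm = (1/12)ML² = (1/12)(0.213)(0.633)² = 0.0071122 kg m^2; centre at d = 0.187 + 0.187 + 0.4075 + 0.4075 + 0.3165 = 1.5055 m, so I = I_cm + Md² gives I = 0.0071122 + (0.213)(1.5055)² = 0.48988 kg m^2.
Total I = 0.27709 + 3.2106 + 0.48988 = 3.9776 kg m^2.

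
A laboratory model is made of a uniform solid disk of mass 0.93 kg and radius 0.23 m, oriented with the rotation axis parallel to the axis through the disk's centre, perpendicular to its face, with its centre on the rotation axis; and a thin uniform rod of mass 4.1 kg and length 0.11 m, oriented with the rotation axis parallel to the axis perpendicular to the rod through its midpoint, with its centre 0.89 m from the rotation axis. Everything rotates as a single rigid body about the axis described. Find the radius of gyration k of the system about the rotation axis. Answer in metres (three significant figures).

Solid disk: I_cm = (1/2)MR² = (1/2)(0.93)(0.23)² = 0.024599 kg m^2; axis through the centre, so I = 0.024599 kg m^2.
Thin rod: I_cm = (1/12)ML² = (1/12)(4.1)(0.11)² = 0.0041342 kg m^2; centre at d = 0.89 m, so the parallel axis theorem gives I = 0.0041342 + (4.1)(0.89)² = 3.2517 kg m^2.
Total I = 3.2763 kg m^2; total mass M = 5.03 kg.
k = √(I/M) = √(3.2763/5.03) = 0.80707 m.

0.807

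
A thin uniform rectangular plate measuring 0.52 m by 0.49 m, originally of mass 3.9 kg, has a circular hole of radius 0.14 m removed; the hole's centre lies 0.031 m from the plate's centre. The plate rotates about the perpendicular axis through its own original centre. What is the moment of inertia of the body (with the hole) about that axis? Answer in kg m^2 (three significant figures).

0.156

Unpierced body about its centre: I₀ = (1/12)M(a²+b²) = (1/12)(3.9)[(0.52)² + (0.49)²] = 0.16591 kg m^2.
The removed disk has mass m = M·πr²/(ab) = (3.9)·π(0.14)²/(0.52·0.49) = 0.94248 kg (same uniform areal density).
Its moment of inertia about the rotation axis (parallel-axis theorem): I_hole = (1/2)mr² + md² = (1/2)(0.94248)(0.14)² + (0.94248)(0.031)² = 0.010142 kg m^2.
Treating the hole as negative mass, I = I₀ − I_hole = 0.16591 − 0.010142 = 0.15577 kg m^2.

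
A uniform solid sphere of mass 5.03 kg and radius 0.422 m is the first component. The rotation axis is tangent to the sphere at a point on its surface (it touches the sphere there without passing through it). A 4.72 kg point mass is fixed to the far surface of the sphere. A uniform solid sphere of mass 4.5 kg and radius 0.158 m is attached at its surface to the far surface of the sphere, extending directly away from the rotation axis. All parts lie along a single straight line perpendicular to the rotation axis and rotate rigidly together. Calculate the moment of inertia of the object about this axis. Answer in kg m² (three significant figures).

9.18

Solid sphere: I_cm = (2/5)MR² = (2/5)(5.03)(0.422)² = 0.35831 kg m²; centre at d = 0.422 m, so I = I_cm + Md² gives I = 0.35831 + (5.03)(0.422)² = 1.2541 kg m².
Point mass: I_cm = 0; centre at d = 0.422 + 0.422 = 0.844 m, so I = I_cm + Md² gives I = 0 + (4.72)(0.844)² = 3.3622 kg m².
Solid sphere: I_cm = (2/5)MR² = (2/5)(4.5)(0.158)² = 0.044935 kg m²; centre at d = 0.422 + 0.422 + 0.158 = 1.002 m, so I = I_cm + Md² gives I = 0.044935 + (4.5)(1.002)² = 4.563 kg m².
Total I = 1.2541 + 3.3622 + 4.563 = 9.1792 kg m².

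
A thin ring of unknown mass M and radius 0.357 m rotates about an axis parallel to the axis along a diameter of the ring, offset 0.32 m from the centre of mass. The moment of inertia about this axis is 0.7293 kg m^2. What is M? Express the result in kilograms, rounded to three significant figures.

4.39

I = I_cm + Md² = (1/2)MR² + Md² = M·[0.5·(0.357)² + (0.32)²] = M·0.16612.
So M = 0.7293 / 0.16612 = 4.3901 kg.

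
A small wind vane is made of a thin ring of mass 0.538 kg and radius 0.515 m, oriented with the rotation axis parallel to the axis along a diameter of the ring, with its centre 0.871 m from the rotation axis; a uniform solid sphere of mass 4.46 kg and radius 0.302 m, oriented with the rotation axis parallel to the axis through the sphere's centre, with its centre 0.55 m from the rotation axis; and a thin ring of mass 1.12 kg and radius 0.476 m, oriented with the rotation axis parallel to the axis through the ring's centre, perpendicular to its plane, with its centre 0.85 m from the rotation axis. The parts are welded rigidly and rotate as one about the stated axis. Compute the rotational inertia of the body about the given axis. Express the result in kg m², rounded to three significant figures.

3.05

Thin ring: I_cm = (1/2)MR² = (1/2)(0.538)(0.515)² = 0.071346 kg m²; centre at d = 0.871 m, so I = I_cm + Md² gives I = 0.071346 + (0.538)(0.871)² = 0.47949 kg m².
Solid sphere: I_cm = (2/5)MR² = (2/5)(4.46)(0.302)² = 0.16271 kg m²; centre at d = 0.55 m, so I = I_cm + Md² gives I = 0.16271 + (4.46)(0.55)² = 1.5119 kg m².
Thin ring: I_cm = MR² = (1.12)(0.476)² = 0.25377 kg m²; centre at d = 0.85 m, so I = I_cm + Md² gives I = 0.25377 + (1.12)(0.85)² = 1.063 kg m².
Total I = 0.47949 + 1.5119 + 1.063 = 3.0543 kg m².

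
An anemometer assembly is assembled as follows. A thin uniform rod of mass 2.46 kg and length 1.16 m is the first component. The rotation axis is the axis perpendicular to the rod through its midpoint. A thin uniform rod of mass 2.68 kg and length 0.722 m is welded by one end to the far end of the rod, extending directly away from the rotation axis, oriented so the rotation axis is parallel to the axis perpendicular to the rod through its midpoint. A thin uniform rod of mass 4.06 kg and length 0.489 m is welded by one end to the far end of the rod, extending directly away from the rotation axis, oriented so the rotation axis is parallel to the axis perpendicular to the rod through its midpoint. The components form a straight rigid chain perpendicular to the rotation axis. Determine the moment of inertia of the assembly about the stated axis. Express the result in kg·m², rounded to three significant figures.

Thin rod: I_cm = (1/12)ML² = (1/12)(2.46)(1.16)² = 0.27585 kg·m²; axis through the centre, so I = 0.27585 kg·m².
Thin rod: I_cm = (1/12)ML² = (1/12)(2.68)(0.722)² = 0.11642 kg·m²; centre at d = 0.58 + 0.361 = 0.941 m, so I = I_cm + Md² gives I = 0.11642 + (2.68)(0.941)² = 2.4895 kg·m².
Thin rod: I_cm = (1/12)ML² = (1/12)(4.06)(0.489)² = 0.080903 kg·m²; centre at d = 0.58 + 0.361 + 0.361 + 0.2445 = 1.5465 m, so I = I_cm + Md² gives I = 0.080903 + (4.06)(1.5465)² = 9.7911 kg·m².
Total I = 0.27585 + 2.4895 + 9.7911 = 12.556 kg·m².

12.6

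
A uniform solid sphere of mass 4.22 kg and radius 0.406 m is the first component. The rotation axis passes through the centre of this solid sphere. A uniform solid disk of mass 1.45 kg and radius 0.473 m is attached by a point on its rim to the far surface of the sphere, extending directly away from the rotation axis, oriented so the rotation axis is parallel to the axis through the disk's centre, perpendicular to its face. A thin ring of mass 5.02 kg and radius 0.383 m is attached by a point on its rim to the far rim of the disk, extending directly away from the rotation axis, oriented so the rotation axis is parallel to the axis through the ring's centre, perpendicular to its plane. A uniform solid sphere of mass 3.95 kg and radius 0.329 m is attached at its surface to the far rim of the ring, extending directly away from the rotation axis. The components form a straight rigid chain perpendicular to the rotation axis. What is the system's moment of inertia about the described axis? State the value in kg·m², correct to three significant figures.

41.2

Solid sphere: I_cm = (2/5)MR² = (2/5)(4.22)(0.406)² = 0.27824 kg·m²; axis through the centre, so I = 0.27824 kg·m².
Solid disk: I_cm = (1/2)MR² = (1/2)(1.45)(0.473)² = 0.1622 kg·m²; centre at d = 0.406 + 0.473 = 0.879 m, so the parallel axis theorem gives I = 0.1622 + (1.45)(0.879)² = 1.2825 kg·m².
Thin ring: I_cm = MR² = (5.02)(0.383)² = 0.73638 kg·m²; centre at d = 0.406 + 0.473 + 0.473 + 0.383 = 1.735 m, so the parallel axis theorem gives I = 0.73638 + (5.02)(1.735)² = 15.848 kg·m².
Solid sphere: I_cm = (2/5)MR² = (2/5)(3.95)(0.329)² = 0.17102 kg·m²; centre at d = 0.406 + 0.473 + 0.473 + 0.383 + 0.383 + 0.329 = 2.447 m, so the parallel axis theorem gives I = 0.17102 + (3.95)(2.447)² = 23.823 kg·m².
Total I = 0.27824 + 1.2825 + 15.848 + 23.823 = 41.231 kg·m².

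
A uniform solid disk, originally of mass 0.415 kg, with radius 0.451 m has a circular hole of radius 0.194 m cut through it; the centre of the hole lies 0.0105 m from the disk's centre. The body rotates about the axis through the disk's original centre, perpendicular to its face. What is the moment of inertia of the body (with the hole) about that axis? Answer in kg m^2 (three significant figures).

0.0408

Unpierced body about its centre: I₀ = (1/2)MR² = (1/2)(0.415)(0.451)² = 0.042206 kg m^2.
The removed disk has mass m = M·(r/R)² = (0.415)(0.194/0.451)² = 0.076789 kg (same uniform areal density).
Its moment of inertia about the rotation axis (parallel-axis theorem): I_hole = (1/2)mr² + md² = (1/2)(0.076789)(0.194)² + (0.076789)(0.0105)² = 0.0014535 kg m^2.
Treating the hole as negative mass, I = I₀ − I_hole = 0.042206 − 0.0014535 = 0.040752 kg m^2.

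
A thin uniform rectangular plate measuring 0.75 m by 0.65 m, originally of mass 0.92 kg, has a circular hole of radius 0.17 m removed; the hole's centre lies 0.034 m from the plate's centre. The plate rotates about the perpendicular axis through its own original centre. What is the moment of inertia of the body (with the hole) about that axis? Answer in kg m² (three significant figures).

Unpierced body about its centre: I₀ = (1/12)M(a²+b²) = (1/12)(0.92)[(0.75)² + (0.65)²] = 0.075517 kg m².
The removed disk has mass m = M·πr²/(ab) = (0.92)·π(0.17)²/(0.75·0.65) = 0.17134 kg (same uniform areal density).
Its moment of inertia about the rotation axis (parallel-axis theorem): I_hole = (1/2)mr² + md² = (1/2)(0.17134)(0.17)² + (0.17134)(0.034)² = 0.0026739 kg m².
Treating the hole as negative mass, I = I₀ − I_hole = 0.075517 − 0.0026739 = 0.072843 kg m².

0.0728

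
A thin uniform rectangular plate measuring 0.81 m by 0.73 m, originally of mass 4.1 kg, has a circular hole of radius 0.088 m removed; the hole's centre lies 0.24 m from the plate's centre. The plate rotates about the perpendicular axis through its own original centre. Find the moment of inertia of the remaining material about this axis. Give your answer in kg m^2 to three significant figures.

0.396

Unpierced body about its centre: I₀ = (1/12)M(a²+b²) = (1/12)(4.1)[(0.81)² + (0.73)²] = 0.40624 kg m^2.
The removed disk has mass m = M·πr²/(ab) = (4.1)·π(0.088)²/(0.81·0.73) = 0.16869 kg (same uniform areal density).
Its moment of inertia about the rotation axis (parallel-axis theorem): I_hole = (1/2)mr² + md² = (1/2)(0.16869)(0.088)² + (0.16869)(0.24)² = 0.01037 kg m^2.
Treating the hole as negative mass, I = I₀ − I_hole = 0.40624 − 0.01037 = 0.39587 kg m^2.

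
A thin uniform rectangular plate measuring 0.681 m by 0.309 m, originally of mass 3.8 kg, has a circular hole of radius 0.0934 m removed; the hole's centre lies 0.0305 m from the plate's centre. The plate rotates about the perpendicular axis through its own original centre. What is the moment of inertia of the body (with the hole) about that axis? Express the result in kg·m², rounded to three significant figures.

Unpierced body about its centre: I₀ = (1/12)M(a²+b²) = (1/12)(3.8)[(0.681)² + (0.309)²] = 0.17709 kg·m².
The removed disk has mass m = M·πr²/(ab) = (3.8)·π(0.0934)²/(0.681·0.309) = 0.4949 kg (same uniform areal density).
Its moment of inertia about the rotation axis (parallel-axis theorem): I_hole = (1/2)mr² + md² = (1/2)(0.4949)(0.0934)² + (0.4949)(0.0305)² = 0.0026191 kg·m².
Treating the hole as negative mass, I = I₀ − I_hole = 0.17709 − 0.0026191 = 0.17447 kg·m².

0.174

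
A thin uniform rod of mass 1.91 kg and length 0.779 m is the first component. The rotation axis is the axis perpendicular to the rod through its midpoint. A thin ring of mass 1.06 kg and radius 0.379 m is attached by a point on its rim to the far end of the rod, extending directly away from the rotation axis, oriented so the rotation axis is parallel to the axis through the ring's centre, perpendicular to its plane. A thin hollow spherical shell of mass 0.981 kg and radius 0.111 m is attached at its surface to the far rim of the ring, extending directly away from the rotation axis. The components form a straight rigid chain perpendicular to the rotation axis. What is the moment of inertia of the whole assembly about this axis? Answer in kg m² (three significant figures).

2.44

Thin rod: I_cm = (1/12)ML² = (1/12)(1.91)(0.779)² = 0.096589 kg m²; axis through the centre, so I = 0.096589 kg m².
Thin ring: I_cm = MR² = (1.06)(0.379)² = 0.15226 kg m²; centre at d = 0.3895 + 0.379 = 0.7685 m, so I = I_cm + Md² gives I = 0.15226 + (1.06)(0.7685)² = 0.77829 kg m².
Spherical shell: I_cm = (2/3)MR² = (2/3)(0.981)(0.111)² = 0.0080579 kg m²; centre at d = 0.3895 + 0.379 + 0.379 + 0.111 = 1.2585 m, so I = I_cm + Md² gives I = 0.0080579 + (0.981)(1.2585)² = 1.5618 kg m².
Total I = 0.096589 + 0.77829 + 1.5618 = 2.4367 kg m².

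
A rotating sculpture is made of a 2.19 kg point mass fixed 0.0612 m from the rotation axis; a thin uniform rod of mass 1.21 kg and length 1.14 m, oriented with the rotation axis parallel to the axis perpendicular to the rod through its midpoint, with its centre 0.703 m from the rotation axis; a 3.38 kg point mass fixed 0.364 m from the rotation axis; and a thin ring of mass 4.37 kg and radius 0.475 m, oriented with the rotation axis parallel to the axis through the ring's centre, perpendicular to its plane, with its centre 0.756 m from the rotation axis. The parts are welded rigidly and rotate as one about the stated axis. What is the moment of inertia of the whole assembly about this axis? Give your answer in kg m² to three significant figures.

Point mass: I_cm = 0; centre at d = 0.0612 m, so the parallel axis theorem gives I = 0 + (2.19)(0.0612)² = 0.0082025 kg m².
Thin rod: I_cm = (1/12)ML² = (1/12)(1.21)(1.14)² = 0.13104 kg m²; centre at d = 0.703 m, so the parallel axis theorem gives I = 0.13104 + (1.21)(0.703)² = 0.72904 kg m².
Point mass: I_cm = 0; centre at d = 0.364 m, so the parallel axis theorem gives I = 0 + (3.38)(0.364)² = 0.44784 kg m².
Thin ring: I_cm = MR² = (4.37)(0.475)² = 0.98598 kg m²; centre at d = 0.756 m, so the parallel axis theorem gives I = 0.98598 + (4.37)(0.756)² = 3.4836 kg m².
Total I = 0.0082025 + 0.72904 + 0.44784 + 3.4836 = 4.6687 kg m².

4.67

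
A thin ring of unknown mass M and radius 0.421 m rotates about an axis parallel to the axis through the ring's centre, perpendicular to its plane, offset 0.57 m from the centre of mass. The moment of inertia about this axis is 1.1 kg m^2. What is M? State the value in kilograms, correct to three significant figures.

I = I_cm + Md² = MR² + Md² = M·[1·(0.421)² + (0.57)²] = M·0.50214.
So M = 1.1 / 0.50214 = 2.1906 kg.

2.19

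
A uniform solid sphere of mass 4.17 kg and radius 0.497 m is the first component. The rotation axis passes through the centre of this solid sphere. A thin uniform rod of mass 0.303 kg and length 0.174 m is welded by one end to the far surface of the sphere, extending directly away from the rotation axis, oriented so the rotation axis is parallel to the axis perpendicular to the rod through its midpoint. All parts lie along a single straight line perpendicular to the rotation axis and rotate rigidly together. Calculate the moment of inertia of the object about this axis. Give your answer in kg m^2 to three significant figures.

0.516

Solid sphere: I_cm = (2/5)MR² = (2/5)(4.17)(0.497)² = 0.41201 kg m^2; axis through the centre, so I = 0.41201 kg m^2.
Thin rod: I_cm = (1/12)ML² = (1/12)(0.303)(0.174)² = 0.00076447 kg m^2; centre at d = 0.497 + 0.087 = 0.584 m, so I = I_cm + Md² gives I = 0.00076447 + (0.303)(0.584)² = 0.1041 kg m^2.
Total I = 0.41201 + 0.1041 = 0.51612 kg m^2.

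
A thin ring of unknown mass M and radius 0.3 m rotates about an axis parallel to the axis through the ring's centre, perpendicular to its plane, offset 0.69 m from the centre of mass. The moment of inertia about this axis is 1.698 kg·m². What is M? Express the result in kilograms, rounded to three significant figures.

I = I_cm + Md² = MR² + Md² = M·[1·(0.3)² + (0.69)²] = M·0.5661.
So M = 1.698 / 0.5661 = 2.9995 kg.

3.00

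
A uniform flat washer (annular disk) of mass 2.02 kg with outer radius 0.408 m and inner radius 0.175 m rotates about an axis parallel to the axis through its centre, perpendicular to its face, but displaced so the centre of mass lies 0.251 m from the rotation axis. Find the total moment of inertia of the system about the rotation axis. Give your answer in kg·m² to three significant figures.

0.326

I_cm = (1/2)M(R²+r²) = (1/2)(2.02)[(0.408)² + (0.175)²] = 0.19906 kg·m²; centre at d = 0.251 m, so I = I_cm + Md² gives I = 0.19906 + (2.02)(0.251)² = 0.32632 kg·m².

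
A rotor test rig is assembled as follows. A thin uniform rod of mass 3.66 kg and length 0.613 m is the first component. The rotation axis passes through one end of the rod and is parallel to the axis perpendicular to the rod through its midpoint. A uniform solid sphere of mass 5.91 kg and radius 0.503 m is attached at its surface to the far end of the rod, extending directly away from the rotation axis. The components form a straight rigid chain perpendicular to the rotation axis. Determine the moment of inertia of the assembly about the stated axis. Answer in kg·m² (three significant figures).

8.42

Thin rod: I_cm = (1/12)ML² = (1/12)(3.66)(0.613)² = 0.11461 kg·m²; centre at d = 0.3065 m, so I = I_cm + Md² gives I = 0.11461 + (3.66)(0.3065)² = 0.45844 kg·m².
Solid sphere: I_cm = (2/5)MR² = (2/5)(5.91)(0.503)² = 0.59811 kg·m²; centre at d = 0.3065 + 0.3065 + 0.503 = 1.116 m, so I = I_cm + Md² gives I = 0.59811 + (5.91)(1.116)² = 7.9588 kg·m².
Total I = 0.45844 + 7.9588 = 8.4172 kg·m².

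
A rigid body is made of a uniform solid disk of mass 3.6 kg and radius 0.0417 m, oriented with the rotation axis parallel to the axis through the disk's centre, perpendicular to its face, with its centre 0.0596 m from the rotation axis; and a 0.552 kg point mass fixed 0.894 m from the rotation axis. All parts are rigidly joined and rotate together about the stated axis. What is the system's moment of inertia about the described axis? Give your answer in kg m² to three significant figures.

0.457

Solid disk: I_cm = (1/2)MR² = (1/2)(3.6)(0.0417)² = 0.00313 kg m²; centre at d = 0.0596 m, so I = I_cm + Md² gives I = 0.00313 + (3.6)(0.0596)² = 0.015918 kg m².
Point mass: I_cm = 0; centre at d = 0.894 m, so I = I_cm + Md² gives I = 0 + (0.552)(0.894)² = 0.44118 kg m².
Total I = 0.015918 + 0.44118 = 0.4571 kg m².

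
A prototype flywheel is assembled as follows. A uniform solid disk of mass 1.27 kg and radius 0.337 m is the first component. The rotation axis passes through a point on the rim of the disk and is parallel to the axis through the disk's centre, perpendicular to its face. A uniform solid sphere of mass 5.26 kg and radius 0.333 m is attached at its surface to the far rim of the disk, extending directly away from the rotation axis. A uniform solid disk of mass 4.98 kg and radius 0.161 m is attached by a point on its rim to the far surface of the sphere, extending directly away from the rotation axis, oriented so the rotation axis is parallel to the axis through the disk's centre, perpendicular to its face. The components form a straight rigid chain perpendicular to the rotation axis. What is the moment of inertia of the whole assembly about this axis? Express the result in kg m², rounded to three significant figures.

17.1

Solid disk: I_cm = (1/2)MR² = (1/2)(1.27)(0.337)² = 0.072116 kg m²; centre at d = 0.337 m, so I = I_cm + Md² gives I = 0.072116 + (1.27)(0.337)² = 0.21635 kg m².
Solid sphere: I_cm = (2/5)MR² = (2/5)(5.26)(0.333)² = 0.23331 kg m²; centre at d = 0.337 + 0.337 + 0.333 = 1.007 m, so I = I_cm + Md² gives I = 0.23331 + (5.26)(1.007)² = 5.5672 kg m².
Solid disk: I_cm = (1/2)MR² = (1/2)(4.98)(0.161)² = 0.064543 kg m²; centre at d = 0.337 + 0.337 + 0.333 + 0.333 + 0.161 = 1.501 m, so I = I_cm + Md² gives I = 0.064543 + (4.98)(1.501)² = 11.284 kg m².
Total I = 0.21635 + 5.5672 + 11.284 = 17.068 kg m².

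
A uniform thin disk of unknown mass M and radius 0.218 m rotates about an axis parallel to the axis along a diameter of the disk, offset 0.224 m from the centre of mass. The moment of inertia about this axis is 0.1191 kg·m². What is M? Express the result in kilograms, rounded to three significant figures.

1.92

I = I_cm + Md² = (1/4)MR² + Md² = M·[0.25·(0.218)² + (0.224)²] = M·0.062057.
So M = 0.1191 / 0.062057 = 1.9192 kg.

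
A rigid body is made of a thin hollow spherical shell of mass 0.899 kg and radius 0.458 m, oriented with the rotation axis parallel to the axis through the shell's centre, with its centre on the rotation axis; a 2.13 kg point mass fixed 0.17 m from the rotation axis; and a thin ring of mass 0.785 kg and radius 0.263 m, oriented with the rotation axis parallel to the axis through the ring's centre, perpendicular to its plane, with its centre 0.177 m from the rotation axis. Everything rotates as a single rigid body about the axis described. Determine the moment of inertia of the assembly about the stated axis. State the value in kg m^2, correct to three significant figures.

0.266

Spherical shell: I_cm = (2/3)MR² = (2/3)(0.899)(0.458)² = 0.12572 kg m^2; axis through the centre, so I = 0.12572 kg m^2.
Point mass: I_cm = 0; centre at d = 0.17 m, so the parallel axis theorem gives I = 0 + (2.13)(0.17)² = 0.061557 kg m^2.
Thin ring: I_cm = MR² = (0.785)(0.263)² = 0.054298 kg m^2; centre at d = 0.177 m, so the parallel axis theorem gives I = 0.054298 + (0.785)(0.177)² = 0.078891 kg m^2.
Total I = 0.12572 + 0.061557 + 0.078891 = 0.26617 kg m^2.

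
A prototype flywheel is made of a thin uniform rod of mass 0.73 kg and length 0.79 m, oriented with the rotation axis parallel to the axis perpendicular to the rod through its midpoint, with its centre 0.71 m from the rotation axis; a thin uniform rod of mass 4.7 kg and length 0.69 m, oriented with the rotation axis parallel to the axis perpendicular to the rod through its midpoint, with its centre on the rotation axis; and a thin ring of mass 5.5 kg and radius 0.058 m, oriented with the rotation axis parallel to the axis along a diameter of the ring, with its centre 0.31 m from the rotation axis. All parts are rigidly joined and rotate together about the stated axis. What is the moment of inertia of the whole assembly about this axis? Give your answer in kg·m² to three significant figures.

1.13

Thin rod: I_cm = (1/12)ML² = (1/12)(0.73)(0.79)² = 0.037966 kg·m²; centre at d = 0.71 m, so the parallel axis theorem gives I = 0.037966 + (0.73)(0.71)² = 0.40596 kg·m².
Thin rod: I_cm = (1/12)ML² = (1/12)(4.7)(0.69)² = 0.18647 kg·m²; axis through the centre, so I = 0.18647 kg·m².
Thin ring: I_cm = (1/2)MR² = (1/2)(5.5)(0.058)² = 0.009251 kg·m²; centre at d = 0.31 m, so the parallel axis theorem gives I = 0.009251 + (5.5)(0.31)² = 0.5378 kg·m².
Total I = 0.40596 + 0.18647 + 0.5378 = 1.1302 kg·m².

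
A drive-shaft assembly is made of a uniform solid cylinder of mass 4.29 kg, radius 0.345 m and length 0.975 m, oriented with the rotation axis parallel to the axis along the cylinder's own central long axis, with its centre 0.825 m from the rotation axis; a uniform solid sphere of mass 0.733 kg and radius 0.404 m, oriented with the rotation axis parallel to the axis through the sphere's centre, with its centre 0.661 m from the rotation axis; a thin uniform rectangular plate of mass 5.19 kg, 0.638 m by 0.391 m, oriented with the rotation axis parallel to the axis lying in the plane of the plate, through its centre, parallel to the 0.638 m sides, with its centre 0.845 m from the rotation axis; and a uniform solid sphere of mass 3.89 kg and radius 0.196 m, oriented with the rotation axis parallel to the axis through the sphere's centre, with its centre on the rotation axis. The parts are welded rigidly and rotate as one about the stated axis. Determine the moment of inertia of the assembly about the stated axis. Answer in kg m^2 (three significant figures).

Solid cylinder: I_cm = (1/2)MR² = (1/2)(4.29)(0.345)² = 0.25531 kg m^2; centre at d = 0.825 m, so the parallel axis theorem gives I = 0.25531 + (4.29)(0.825)² = 3.1752 kg m^2.
Solid sphere: I_cm = (2/5)MR² = (2/5)(0.733)(0.404)² = 0.047855 kg m^2; centre at d = 0.661 m, so the parallel axis theorem gives I = 0.047855 + (0.733)(0.661)² = 0.36812 kg m^2.
Rectangular plate: I_cm = (1/12)Mb² = (1/12)(5.19)(0.391)² = 0.066121 kg m^2; centre at d = 0.845 m, so the parallel axis theorem gives I = 0.066121 + (5.19)(0.845)² = 3.7719 kg m^2.
Solid sphere: I_cm = (2/5)MR² = (2/5)(3.89)(0.196)² = 0.059775 kg m^2; axis through the centre, so I = 0.059775 kg m^2.
Total I = 3.1752 + 0.36812 + 3.7719 + 0.059775 = 7.375 kg m^2.

7.37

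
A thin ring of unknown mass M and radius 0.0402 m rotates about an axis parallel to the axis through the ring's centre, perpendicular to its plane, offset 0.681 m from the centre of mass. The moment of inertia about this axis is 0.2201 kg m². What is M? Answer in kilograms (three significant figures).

0.473

I = I_cm + Md² = MR² + Md² = M·[1·(0.0402)² + (0.681)²] = M·0.46538.
So M = 0.2201 / 0.46538 = 0.47295 kg.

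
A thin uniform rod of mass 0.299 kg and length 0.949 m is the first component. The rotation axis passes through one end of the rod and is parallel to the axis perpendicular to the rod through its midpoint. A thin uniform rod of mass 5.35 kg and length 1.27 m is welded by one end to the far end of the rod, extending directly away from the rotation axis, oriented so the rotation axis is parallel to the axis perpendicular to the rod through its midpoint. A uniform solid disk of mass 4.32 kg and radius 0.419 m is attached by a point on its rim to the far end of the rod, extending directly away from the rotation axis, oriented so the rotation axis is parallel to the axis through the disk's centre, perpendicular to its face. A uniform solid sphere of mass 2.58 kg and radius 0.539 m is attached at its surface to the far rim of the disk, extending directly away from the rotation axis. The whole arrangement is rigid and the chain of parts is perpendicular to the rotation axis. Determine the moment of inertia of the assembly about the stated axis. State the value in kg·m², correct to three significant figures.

78.3

Thin rod: I_cm = (1/12)ML² = (1/12)(0.299)(0.949)² = 0.02244 kg·m²; centre at d = 0.4745 m, so I = I_cm + Md² gives I = 0.02244 + (0.299)(0.4745)² = 0.08976 kg·m².
Thin rod: I_cm = (1/12)ML² = (1/12)(5.35)(1.27)² = 0.71908 kg·m²; centre at d = 0.4745 + 0.4745 + 0.635 = 1.584 m, so I = I_cm + Md² gives I = 0.71908 + (5.35)(1.584)² = 14.143 kg·m².
Solid disk: I_cm = (1/2)MR² = (1/2)(4.32)(0.419)² = 0.37921 kg·m²; centre at d = 0.4745 + 0.4745 + 0.635 + 0.635 + 0.419 = 2.638 m, so I = I_cm + Md² gives I = 0.37921 + (4.32)(2.638)² = 30.442 kg·m².
Solid sphere: I_cm = (2/5)MR² = (2/5)(2.58)(0.539)² = 0.29982 kg·m²; centre at d = 0.4745 + 0.4745 + 0.635 + 0.635 + 0.419 + 0.419 + 0.539 = 3.596 m, so I = I_cm + Md² gives I = 0.29982 + (2.58)(3.596)² = 33.662 kg·m².
Total I = 0.08976 + 14.143 + 30.442 + 33.662 = 78.337 kg·m².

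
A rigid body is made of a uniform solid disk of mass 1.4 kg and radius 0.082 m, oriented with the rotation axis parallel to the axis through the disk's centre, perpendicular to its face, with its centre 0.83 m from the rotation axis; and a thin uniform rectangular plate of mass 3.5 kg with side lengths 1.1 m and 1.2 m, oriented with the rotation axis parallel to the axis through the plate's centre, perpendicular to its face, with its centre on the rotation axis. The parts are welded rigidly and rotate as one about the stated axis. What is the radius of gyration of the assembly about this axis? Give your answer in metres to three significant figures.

0.596

Solid disk: I_cm = (1/2)MR² = (1/2)(1.4)(0.082)² = 0.0047068 kg m²; centre at d = 0.83 m, so I = I_cm + Md² gives I = 0.0047068 + (1.4)(0.83)² = 0.96917 kg m².
Rectangular plate: I_cm = (1/12)M(a²+b²) = (1/12)(3.5)[(1.1)² + (1.2)²] = 0.77292 kg m²; axis through the centre, so I = 0.77292 kg m².
Total I = 1.7421 kg m²; total mass M = 4.9 kg.
k = √(I/M) = √(1.7421/4.9) = 0.59626 m.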